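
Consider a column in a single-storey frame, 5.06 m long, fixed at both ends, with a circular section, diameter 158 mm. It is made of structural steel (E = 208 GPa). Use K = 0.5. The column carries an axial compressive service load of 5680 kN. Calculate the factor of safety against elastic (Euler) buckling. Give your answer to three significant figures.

n ≈ 1.73

I = πd⁴/64 = π×158⁴/64 = 3.059×10^7 mm⁴
I = 3.059×10^7 mm⁴ = 3.059×10^-5 m⁴
Effective length L_e = K·L = 0.5 × 5.06 = 2.530 m
P_cr = π²EI / L_e² = π² × 208×10⁹ × 3.059×10^-5 / 2.530² = 9.811×10^6 N
Factor of safety n = P_cr / P = 9811.2 / 5680 = 1.73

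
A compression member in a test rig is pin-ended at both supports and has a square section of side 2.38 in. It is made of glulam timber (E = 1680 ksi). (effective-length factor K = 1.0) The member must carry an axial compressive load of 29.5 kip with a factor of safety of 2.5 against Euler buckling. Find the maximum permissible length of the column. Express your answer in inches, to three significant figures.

I = a⁴/12 = 2.38⁴/12 = 2.674 in⁴
Required critical load P_cr = n·P = 2.5 × 29.5 = 73.75 kip = 7.375×10^4 lb
From P_cr = π²EI/(K·L)²:  L = (1/K)·√(π²EI/P_cr) = (1/1)·√(π²×1.68×10^6×2.674/7.375×10^4)
L = 24.5 in

L_max ≈ 24.5 in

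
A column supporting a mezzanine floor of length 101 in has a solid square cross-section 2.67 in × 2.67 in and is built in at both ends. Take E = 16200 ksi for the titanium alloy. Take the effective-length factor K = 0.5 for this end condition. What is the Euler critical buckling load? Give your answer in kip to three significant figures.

I = a⁴/12 = 2.67⁴/12 = 4.235 in⁴
Effective length L_e = K·L = 0.5 × 101 = 50.50 in
P_cr = π²EI / L_e² = π² × 16200×10³ × 4.235 / 50.50² = 2.655×10^5 lb

P_cr ≈ 266 kip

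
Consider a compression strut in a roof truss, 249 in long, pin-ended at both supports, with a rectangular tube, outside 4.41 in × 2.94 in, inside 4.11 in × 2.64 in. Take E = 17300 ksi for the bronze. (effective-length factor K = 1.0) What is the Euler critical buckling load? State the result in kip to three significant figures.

Weak-axis I_min = (h_o·b_o³ − h_i·b_i³)/12 with b_o = 2.94, b_i = 2.640 in (shorter outer/inner sides).
I_min = (4.41×2.94³ − 4.110×2.640³)/12 = 3.037 in⁴
Effective length L_e = K·L = 1 × 249 = 249.0 in
P_cr = π²EI / L_e² = π² × 17300×10³ × 3.037 / 249.0² = 8.364×10^3 lb

P_cr ≈ 8.36 kip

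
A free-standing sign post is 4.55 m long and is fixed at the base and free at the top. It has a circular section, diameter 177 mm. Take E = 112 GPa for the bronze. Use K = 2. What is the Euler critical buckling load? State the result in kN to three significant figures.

I = πd⁴/64 = π×177⁴/64 = 4.818×10^7 mm⁴
I = 4.818×10^7 mm⁴ = 4.818×10^-5 m⁴
Effective length L_e = K·L = 2 × 4.55 = 9.100 m
P_cr = π²EI / L_e² = π² × 112×10⁹ × 4.818×10^-5 / 9.100² = 6.431×10^5 N

P_cr ≈ 643 kN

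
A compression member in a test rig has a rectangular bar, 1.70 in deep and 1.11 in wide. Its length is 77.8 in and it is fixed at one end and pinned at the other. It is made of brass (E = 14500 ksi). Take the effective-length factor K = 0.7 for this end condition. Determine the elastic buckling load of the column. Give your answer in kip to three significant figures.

P_cr ≈ 9.35 kip

Buckling occurs about the weak axis: I_min = h·b³/12 with b = 1.11 in (the shorter side).
I_min = 1.70×1.11³/12 = 0.1937 in⁴
Effective length L_e = K·L = 0.7 × 77.8 = 54.46 in
P_cr = π²EI / L_e² = π² × 14500×10³ × 0.1937 / 54.46² = 9.349×10^3 lb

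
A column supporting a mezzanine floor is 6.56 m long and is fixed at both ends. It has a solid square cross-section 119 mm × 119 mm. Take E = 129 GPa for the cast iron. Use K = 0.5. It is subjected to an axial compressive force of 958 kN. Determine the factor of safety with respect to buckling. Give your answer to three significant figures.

n ≈ 2.06

I = a⁴/12 = 119⁴/12 = 1.671×10^7 mm⁴
I = 1.671×10^7 mm⁴ = 1.671×10^-5 m⁴
Effective length L_e = K·L = 0.5 × 6.56 = 3.280 m
P_cr = π²EI / L_e² = π² × 129×10⁹ × 1.671×10^-5 / 3.280² = 1.978×10^6 N
Factor of safety n = P_cr / P = 1977.6 / 958 = 2.06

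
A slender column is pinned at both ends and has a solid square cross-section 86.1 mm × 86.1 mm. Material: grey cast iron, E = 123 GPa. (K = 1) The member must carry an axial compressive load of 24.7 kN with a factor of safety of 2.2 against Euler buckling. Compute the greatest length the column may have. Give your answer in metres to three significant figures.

L_max ≈ 10.1 m

I = a⁴/12 = 86.1⁴/12 = 4.580×10^6 mm⁴
I = 4.580×10^-6 m⁴
Required critical load P_cr = n·P = 2.2 × 24.7 = 54.34 kN = 5.434×10^4 N
From P_cr = π²EI/(K·L)²:  L = (1/K)·√(π²EI/P_cr) = (1/1)·√(π²×1.23×10^11×4.580×10^-6/5.434×10^4)
L = 10.1 m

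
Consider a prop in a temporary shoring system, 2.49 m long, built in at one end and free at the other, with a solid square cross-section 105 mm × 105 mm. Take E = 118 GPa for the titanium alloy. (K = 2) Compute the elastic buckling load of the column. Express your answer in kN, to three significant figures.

P_cr ≈ 476 kN

I = a⁴/12 = 105⁴/12 = 1.013×10^7 mm⁴
I = 1.013×10^7 mm⁴ = 1.013×10^-5 m⁴
Effective length L_e = K·L = 2 × 2.49 = 4.980 m
P_cr = π²EI / L_e² = π² × 118×10⁹ × 1.013×10^-5 / 4.980² = 4.757×10^5 N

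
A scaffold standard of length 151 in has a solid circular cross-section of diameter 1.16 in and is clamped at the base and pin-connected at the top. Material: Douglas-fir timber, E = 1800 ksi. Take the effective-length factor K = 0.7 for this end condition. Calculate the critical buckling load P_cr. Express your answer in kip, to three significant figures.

I = πd⁴/64 = π×1.16⁴/64 = 8.888×10^-2 in⁴
Effective length L_e = K·L = 0.7 × 151 = 105.7 in
P_cr = π²EI / L_e² = π² × 1800×10³ × 8.888×10^-2 / 105.7² = 141.3 lb

P_cr ≈ 0.141 kip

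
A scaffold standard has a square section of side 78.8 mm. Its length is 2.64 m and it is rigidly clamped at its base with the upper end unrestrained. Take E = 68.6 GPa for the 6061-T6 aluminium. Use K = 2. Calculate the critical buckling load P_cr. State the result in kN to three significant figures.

P_cr ≈ 78.0 kN

I = a⁴/12 = 78.8⁴/12 = 3.213×10^6 mm⁴
I = 3.213×10^6 mm⁴ = 3.213×10^-6 m⁴
Effective length L_e = K·L = 2 × 2.64 = 5.280 m
P_cr = π²EI / L_e² = π² × 68.6×10⁹ × 3.213×10^-6 / 5.280² = 7.803×10^4 N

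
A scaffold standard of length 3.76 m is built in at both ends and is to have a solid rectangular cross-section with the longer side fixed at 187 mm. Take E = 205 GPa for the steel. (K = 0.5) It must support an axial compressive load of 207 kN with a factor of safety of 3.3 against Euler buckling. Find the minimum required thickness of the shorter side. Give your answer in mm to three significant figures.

Required P_cr = n·P = 3.3 × 207 = 683.1 kN
L_e = K·L = 0.5 × 3.76 = 1.880 m
Required I = P_cr·L_e²/(π²E) = 6.831×10^5 × 1.880² / (π² × 2.05×10^11) = 1.193×10^-6 m⁴
I_req = 1.193×10^6 mm⁴
Rectangle, weak axis: I_min = h·b³/12 with h = 187 mm fixed  ⇒  b = (12I/h)^(1/3) = 42.5 mm

b ≈ 42.5 mm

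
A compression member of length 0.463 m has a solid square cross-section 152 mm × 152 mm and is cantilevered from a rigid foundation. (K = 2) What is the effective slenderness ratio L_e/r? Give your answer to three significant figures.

λ ≈ 21.1

For a square r = a/√12 = 152/√12 = 43.88 mm
L_e = K·L = 2 × 0.463 m = 0.9260 m = 926.00 mm
λ = L_e / r_min = 926.00 / 43.88 = 21.1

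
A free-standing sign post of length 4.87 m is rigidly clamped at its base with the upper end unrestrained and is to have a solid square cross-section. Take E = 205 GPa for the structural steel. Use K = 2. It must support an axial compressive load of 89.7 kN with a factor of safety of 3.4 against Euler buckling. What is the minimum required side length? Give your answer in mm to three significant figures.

a ≈ 114 mm

Required P_cr = n·P = 3.4 × 89.7 = 305.0 kN
L_e = K·L = 2 × 4.87 = 9.740 m
Required I = P_cr·L_e²/(π²E) = 3.050×10^5 × 9.740² / (π² × 2.05×10^11) = 1.430×10^-5 m⁴
I_req = 1.430×10^7 mm⁴
Solid square: I = a⁴/12  ⇒  a = (12I)^(1/4) = (12×1.430×10^7)^(1/4) = 114 mm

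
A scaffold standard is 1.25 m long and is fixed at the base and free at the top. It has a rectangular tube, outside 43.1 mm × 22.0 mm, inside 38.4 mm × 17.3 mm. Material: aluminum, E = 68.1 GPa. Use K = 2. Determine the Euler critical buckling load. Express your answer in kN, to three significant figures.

Weak-axis I_min = (h_o·b_o³ − h_i·b_i³)/12 with b_o = 22.0, b_i = 17.30 mm (shorter outer/inner sides).
I_min = (43.1×22.0³ − 38.40×17.30³)/12 = 2.168×10^4 mm⁴
I = 2.168×10^4 mm⁴ = 2.168×10^-8 m⁴
Effective length L_e = K·L = 2 × 1.25 = 2.500 m
P_cr = π²EI / L_e² = π² × 68.1×10⁹ × 2.168×10^-8 / 2.500² = 2.331×10^3 N

P_cr ≈ 2.33 kN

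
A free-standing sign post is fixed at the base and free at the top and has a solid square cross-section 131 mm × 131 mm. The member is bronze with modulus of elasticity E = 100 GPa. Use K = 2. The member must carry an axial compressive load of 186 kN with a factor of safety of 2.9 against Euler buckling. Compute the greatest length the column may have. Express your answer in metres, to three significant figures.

L_max ≈ 3.35 m

I = a⁴/12 = 131⁴/12 = 2.454×10^7 mm⁴
I = 2.454×10^-5 m⁴
Required critical load P_cr = n·P = 2.9 × 186 = 539.4 kN = 5.394×10^5 N
From P_cr = π²EI/(K·L)²:  L = (1/K)·√(π²EI/P_cr) = (1/2)·√(π²×1.00×10^11×2.454×10^-5/5.394×10^5)
L = 3.35 m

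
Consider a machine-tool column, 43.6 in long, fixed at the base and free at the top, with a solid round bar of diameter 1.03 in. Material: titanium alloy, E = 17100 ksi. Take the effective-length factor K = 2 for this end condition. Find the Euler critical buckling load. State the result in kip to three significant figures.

I = πd⁴/64 = π×1.03⁴/64 = 5.525×10^-2 in⁴
Effective length L_e = K·L = 2 × 43.6 = 87.20 in
P_cr = π²EI / L_e² = π² × 17100×10³ × 5.525×10^-2 / 87.20² = 1.226×10^3 lb

P_cr ≈ 1.23 kip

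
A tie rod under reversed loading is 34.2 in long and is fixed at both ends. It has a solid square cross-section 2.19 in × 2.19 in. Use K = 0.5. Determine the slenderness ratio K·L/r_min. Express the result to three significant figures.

λ ≈ 27.0

I = a⁴/12 = 2.19⁴/12 = 1.917 in⁴
A = 4.796 in²;  r_min = √(I/A) = √(1.917/4.796) = 0.6322 in
L_e = K·L = 0.5 × 34.2 = 17.10 in
λ = L_e / r_min = 17.100 / 0.6322 = 27.0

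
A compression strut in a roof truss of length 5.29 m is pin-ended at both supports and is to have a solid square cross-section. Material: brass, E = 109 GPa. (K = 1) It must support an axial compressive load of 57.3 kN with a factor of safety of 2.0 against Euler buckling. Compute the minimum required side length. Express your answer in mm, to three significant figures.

a ≈ 77.3 mm

Required P_cr = n·P = 2.0 × 57.3 = 114.6 kN
L_e = K·L = 1 × 5.29 = 5.290 m
Required I = P_cr·L_e²/(π²E) = 1.146×10^5 × 5.290² / (π² × 1.09×10^11) = 2.981×10^-6 m⁴
I_req = 2.981×10^6 mm⁴
Solid square: I = a⁴/12  ⇒  a = (12I)^(1/4) = (12×2.981×10^6)^(1/4) = 77.3 mm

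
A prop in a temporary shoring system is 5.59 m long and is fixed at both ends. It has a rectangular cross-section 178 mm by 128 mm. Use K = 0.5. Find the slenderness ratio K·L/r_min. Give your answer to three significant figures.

λ ≈ 75.6

For a rectangle r_min = b/√12 = 128/√12 = 36.95 mm
L_e = K·L = 0.5 × 5.59 m = 2.795 m = 2795.0 mm
λ = L_e / r_min = 2795.0 / 36.95 = 75.6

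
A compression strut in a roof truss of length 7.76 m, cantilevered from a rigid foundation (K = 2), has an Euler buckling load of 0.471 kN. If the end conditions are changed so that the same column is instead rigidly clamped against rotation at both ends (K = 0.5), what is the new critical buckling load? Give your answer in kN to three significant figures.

P_cr ≈ 7.54 kN

P_cr ∝ 1/K², so P_cr,new = P_cr,old × (K_old/K_new)² = 0.471 × (2/0.5)²
= 0.471 × 16.00 = 7.54 kN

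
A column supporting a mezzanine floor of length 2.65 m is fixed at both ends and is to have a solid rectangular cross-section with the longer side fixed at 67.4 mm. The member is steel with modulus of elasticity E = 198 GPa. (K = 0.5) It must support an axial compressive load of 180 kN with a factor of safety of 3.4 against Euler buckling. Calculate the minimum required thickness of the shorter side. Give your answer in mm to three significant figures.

Required P_cr = n·P = 3.4 × 180 = 612.0 kN
L_e = K·L = 0.5 × 2.65 = 1.325 m
Required I = P_cr·L_e²/(π²E) = 6.120×10^5 × 1.325² / (π² × 1.98×10^11) = 5.498×10^-7 m⁴
I_req = 5.498×10^5 mm⁴
Rectangle, weak axis: I_min = h·b³/12 with h = 67.4 mm fixed  ⇒  b = (12I/h)^(1/3) = 46.1 mm

b ≈ 46.1 mm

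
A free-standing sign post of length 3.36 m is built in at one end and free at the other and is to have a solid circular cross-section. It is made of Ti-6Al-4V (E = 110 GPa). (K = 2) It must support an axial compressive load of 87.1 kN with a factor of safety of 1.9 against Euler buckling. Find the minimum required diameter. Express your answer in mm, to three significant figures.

Required P_cr = n·P = 1.9 × 87.1 = 165.5 kN
L_e = K·L = 2 × 3.36 = 6.720 m
Required I = P_cr·L_e²/(π²E) = 1.655×10^5 × 6.720² / (π² × 1.10×10^11) = 6.884×10^-6 m⁴
I_req = 6.884×10^6 mm⁴
Solid circle: I = πd⁴/64  ⇒  d = (64I/π)^(1/4) = (64×6.884×10^6/π)^(1/4) = 109 mm

d ≈ 109 mm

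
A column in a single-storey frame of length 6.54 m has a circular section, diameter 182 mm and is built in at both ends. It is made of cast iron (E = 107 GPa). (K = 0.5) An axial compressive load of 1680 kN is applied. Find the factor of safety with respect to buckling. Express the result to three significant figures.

n ≈ 3.17

I = πd⁴/64 = π×182⁴/64 = 5.386×10^7 mm⁴
I = 5.386×10^7 mm⁴ = 5.386×10^-5 m⁴
Effective length L_e = K·L = 0.5 × 6.54 = 3.270 m
P_cr = π²EI / L_e² = π² × 107×10⁹ × 5.386×10^-5 / 3.270² = 5.319×10^6 N
Factor of safety n = P_cr / P = 5319.2 / 1680 = 3.17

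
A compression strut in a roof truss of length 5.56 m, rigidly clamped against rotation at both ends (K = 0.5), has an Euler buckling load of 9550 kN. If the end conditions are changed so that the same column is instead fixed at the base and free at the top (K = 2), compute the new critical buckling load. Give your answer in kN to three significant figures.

P_cr ≈ 597 kN

P_cr ∝ 1/K², so P_cr,new = P_cr,old × (K_old/K_new)² = 9550 × (0.5/2)²
= 9550 × 0.06250 = 597 kN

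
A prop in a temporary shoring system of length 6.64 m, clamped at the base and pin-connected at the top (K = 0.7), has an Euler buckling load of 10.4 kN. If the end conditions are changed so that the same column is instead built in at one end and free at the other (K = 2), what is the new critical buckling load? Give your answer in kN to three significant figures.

P_cr ∝ 1/K², so P_cr,new = P_cr,old × (K_old/K_new)² = 10.4 × (0.7/2)²
= 10.4 × 0.1225 = 1.27 kN

P_cr ≈ 1.27 kN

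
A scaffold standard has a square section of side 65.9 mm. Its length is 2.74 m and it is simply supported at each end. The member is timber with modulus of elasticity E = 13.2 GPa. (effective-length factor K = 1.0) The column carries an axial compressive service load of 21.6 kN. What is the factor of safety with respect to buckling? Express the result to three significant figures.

I = a⁴/12 = 65.9⁴/12 = 1.572×10^6 mm⁴
I = 1.572×10^6 mm⁴ = 1.572×10^-6 m⁴
Effective length L_e = K·L = 1 × 2.74 = 2.740 m
P_cr = π²EI / L_e² = π² × 13.2×10⁹ × 1.572×10^-6 / 2.740² = 2.727×10^4 N
Factor of safety n = P_cr / P = 27.273 / 21.6 = 1.26

n ≈ 1.26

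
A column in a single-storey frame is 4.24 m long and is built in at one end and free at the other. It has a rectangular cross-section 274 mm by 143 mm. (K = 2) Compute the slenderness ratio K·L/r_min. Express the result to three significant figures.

Buckling occurs about the weak axis: I_min = h·b³/12 with b = 143 mm (the shorter side).
I_min = 274×143³/12 = 6.677×10^7 mm⁴
A = 3.918×10^4 mm²;  r_min = √(I/A) = √(6.677×10^7/3.918×10^4) = 41.28 mm
L_e = K·L = 2 × 4.24 m = 8.480 m = 8480.0 mm
λ = L_e / r_min = 8480.0 / 41.28 = 205

λ ≈ 205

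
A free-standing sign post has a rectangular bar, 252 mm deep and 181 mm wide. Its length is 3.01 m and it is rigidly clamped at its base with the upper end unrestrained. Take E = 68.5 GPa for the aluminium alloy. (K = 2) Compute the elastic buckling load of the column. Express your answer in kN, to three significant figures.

P_cr ≈ 2320 kN

Buckling occurs about the weak axis: I_min = h·b³/12 with b = 181 mm (the shorter side).
I_min = 252×181³/12 = 1.245×10^8 mm⁴
I = 1.245×10^8 mm⁴ = 1.245×10^-4 m⁴
Effective length L_e = K·L = 2 × 3.01 = 6.020 m
P_cr = π²EI / L_e² = π² × 68.5×10⁹ × 1.245×10^-4 / 6.020² = 2.323×10^6 N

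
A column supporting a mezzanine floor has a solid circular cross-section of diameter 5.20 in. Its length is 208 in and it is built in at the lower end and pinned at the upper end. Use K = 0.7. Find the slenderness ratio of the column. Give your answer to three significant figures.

I = πd⁴/64 = π×5.20⁴/64 = 35.89 in⁴
A = 21.24 in²;  r_min = √(I/A) = √(35.89/21.24) = 1.300 in
L_e = K·L = 0.7 × 208 = 145.6 in
λ = L_e / r_min = 145.60 / 1.300 = 112

λ ≈ 112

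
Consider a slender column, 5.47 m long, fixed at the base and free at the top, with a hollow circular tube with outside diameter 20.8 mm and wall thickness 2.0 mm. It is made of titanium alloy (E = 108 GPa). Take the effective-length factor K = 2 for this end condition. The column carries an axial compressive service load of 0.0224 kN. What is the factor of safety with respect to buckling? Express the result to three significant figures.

n ≈ 2.10

Inner diameter d_i = 20.8 − 2×2.0 = 16.80 mm
I = π(d_o⁴ − d_i⁴)/64 = π(20.8⁴ − 16.80⁴)/64 = 5.278×10^3 mm⁴
I = 5.278×10^3 mm⁴ = 5.278×10^-9 m⁴
Effective length L_e = K·L = 2 × 5.47 = 10.94 m
P_cr = π²EI / L_e² = π² × 108×10⁹ × 5.278×10^-9 / 10.94² = 47.00 N
Factor of safety n = P_cr / P = 0.047005 / 0.0224 = 2.10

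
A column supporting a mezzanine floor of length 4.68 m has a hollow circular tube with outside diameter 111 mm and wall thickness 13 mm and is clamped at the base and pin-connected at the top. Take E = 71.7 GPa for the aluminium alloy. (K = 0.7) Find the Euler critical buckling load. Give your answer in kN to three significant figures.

Inner diameter d_i = 111 − 2×13 = 85.00 mm
I = π(d_o⁴ − d_i⁴)/64 = π(111⁴ − 85.00⁴)/64 = 4.889×10^6 mm⁴
I = 4.889×10^6 mm⁴ = 4.889×10^-6 m⁴
Effective length L_e = K·L = 0.7 × 4.68 = 3.276 m
P_cr = π²EI / L_e² = π² × 71.7×10⁹ × 4.889×10^-6 / 3.276² = 3.224×10^5 N

P_cr ≈ 322 kN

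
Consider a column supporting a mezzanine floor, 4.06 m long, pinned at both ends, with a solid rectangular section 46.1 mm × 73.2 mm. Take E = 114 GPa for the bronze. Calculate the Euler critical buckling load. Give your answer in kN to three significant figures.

P_cr ≈ 40.8 kN

Buckling occurs about the weak axis: I_min = h·b³/12 with b = 46.1 mm (the shorter side).
I_min = 73.2×46.1³/12 = 5.976×10^5 mm⁴
I = 5.976×10^5 mm⁴ = 5.976×10^-7 m⁴
Effective length L_e = K·L = 1 × 4.06 = 4.060 m
P_cr = π²EI / L_e² = π² × 114×10⁹ × 5.976×10^-7 / 4.060² = 4.079×10^4 N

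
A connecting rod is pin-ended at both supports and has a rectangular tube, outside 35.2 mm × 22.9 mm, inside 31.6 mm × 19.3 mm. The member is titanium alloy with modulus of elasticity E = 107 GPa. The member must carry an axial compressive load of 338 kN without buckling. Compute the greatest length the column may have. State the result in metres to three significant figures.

L_max ≈ 0.226 m

Weak-axis I_min = (h_o·b_o³ − h_i·b_i³)/12 with b_o = 22.9, b_i = 19.30 mm (shorter outer/inner sides).
I_min = (35.2×22.9³ − 31.60×19.30³)/12 = 1.630×10^4 mm⁴
I = 1.630×10^-8 m⁴
At the buckling limit P_cr = P = 3.380×10^5 N
From P_cr = π²EI/(K·L)²:  L = (1/K)·√(π²EI/P_cr) = (1/1)·√(π²×1.07×10^11×1.630×10^-8/3.380×10^5)
L = 0.226 m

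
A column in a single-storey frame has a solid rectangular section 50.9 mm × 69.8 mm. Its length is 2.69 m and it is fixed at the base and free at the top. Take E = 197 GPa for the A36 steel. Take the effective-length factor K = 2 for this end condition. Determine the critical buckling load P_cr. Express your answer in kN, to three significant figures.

Buckling occurs about the weak axis: I_min = h·b³/12 with b = 50.9 mm (the shorter side).
I_min = 69.8×50.9³/12 = 7.671×10^5 mm⁴
I = 7.671×10^5 mm⁴ = 7.671×10^-7 m⁴
Effective length L_e = K·L = 2 × 2.69 = 5.380 m
P_cr = π²EI / L_e² = π² × 197×10⁹ × 7.671×10^-7 / 5.380² = 5.153×10^4 N

P_cr ≈ 51.5 kN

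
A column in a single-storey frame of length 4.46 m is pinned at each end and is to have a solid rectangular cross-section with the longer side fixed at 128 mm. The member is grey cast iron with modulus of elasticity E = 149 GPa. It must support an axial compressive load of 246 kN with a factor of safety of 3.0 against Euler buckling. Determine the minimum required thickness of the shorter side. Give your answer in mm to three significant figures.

Required P_cr = n·P = 3.0 × 246 = 738.0 kN
L_e = K·L = 1 × 4.46 = 4.460 m
Required I = P_cr·L_e²/(π²E) = 7.380×10^5 × 4.460² / (π² × 1.49×10^11) = 9.983×10^-6 m⁴
I_req = 9.983×10^6 mm⁴
Rectangle, weak axis: I_min = h·b³/12 with h = 128 mm fixed  ⇒  b = (12I/h)^(1/3) = 97.8 mm

b ≈ 97.8 mm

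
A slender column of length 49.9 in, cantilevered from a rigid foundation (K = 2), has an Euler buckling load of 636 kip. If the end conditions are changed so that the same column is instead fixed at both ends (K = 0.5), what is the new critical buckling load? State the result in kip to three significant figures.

P_cr ∝ 1/K², so P_cr,new = P_cr,old × (K_old/K_new)² = 636 × (2/0.5)²
= 636 × 16.00 = 10200 kip

P_cr ≈ 10200 kip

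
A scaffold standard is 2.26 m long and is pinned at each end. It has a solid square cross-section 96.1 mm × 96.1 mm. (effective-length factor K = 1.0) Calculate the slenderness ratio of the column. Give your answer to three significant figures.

For a square r = a/√12 = 96.1/√12 = 27.74 mm
L_e = K·L = 1 × 2.26 m = 2.260 m = 2260.0 mm
λ = L_e / r_min = 2260.0 / 27.74 = 81.5

λ ≈ 81.5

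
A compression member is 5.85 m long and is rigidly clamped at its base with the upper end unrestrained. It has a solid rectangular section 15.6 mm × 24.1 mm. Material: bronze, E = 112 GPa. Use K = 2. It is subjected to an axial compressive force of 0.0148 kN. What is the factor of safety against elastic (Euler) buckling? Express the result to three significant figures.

Buckling occurs about the weak axis: I_min = h·b³/12 with b = 15.6 mm (the shorter side).
I_min = 24.1×15.6³/12 = 7.624×10^3 mm⁴
I = 7.624×10^3 mm⁴ = 7.624×10^-9 m⁴
Effective length L_e = K·L = 2 × 5.85 = 11.70 m
P_cr = π²EI / L_e² = π² × 112×10⁹ × 7.624×10^-9 / 11.70² = 61.57 N
Factor of safety n = P_cr / P = 0.061568 / 0.0148 = 4.16

n ≈ 4.16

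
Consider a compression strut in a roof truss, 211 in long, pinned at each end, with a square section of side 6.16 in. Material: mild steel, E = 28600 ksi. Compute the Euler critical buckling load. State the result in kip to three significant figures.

P_cr ≈ 761 kip

I = a⁴/12 = 6.16⁴/12 = 120.0 in⁴
Effective length L_e = K·L = 1 × 211 = 211.0 in
P_cr = π²EI / L_e² = π² × 28600×10³ × 120.0 / 211.0² = 7.608×10^5 lb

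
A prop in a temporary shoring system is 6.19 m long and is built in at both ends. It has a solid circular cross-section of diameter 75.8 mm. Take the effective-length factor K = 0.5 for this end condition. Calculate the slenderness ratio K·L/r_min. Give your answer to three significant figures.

For a solid circle r = d/4 = 75.8/4 = 18.95 mm
L_e = K·L = 0.5 × 6.19 m = 3.095 m = 3095.0 mm
λ = L_e / r_min = 3095.0 / 18.95 = 163

λ ≈ 163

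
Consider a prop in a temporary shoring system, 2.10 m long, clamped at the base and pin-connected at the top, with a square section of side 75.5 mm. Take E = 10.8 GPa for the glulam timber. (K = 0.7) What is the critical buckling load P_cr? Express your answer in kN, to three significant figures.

P_cr ≈ 134 kN

I = a⁴/12 = 75.5⁴/12 = 2.708×10^6 mm⁴
I = 2.708×10^6 mm⁴ = 2.708×10^-6 m⁴
Effective length L_e = K·L = 0.7 × 2.10 = 1.470 m
P_cr = π²EI / L_e² = π² × 10.8×10⁹ × 2.708×10^-6 / 1.470² = 1.336×10^5 N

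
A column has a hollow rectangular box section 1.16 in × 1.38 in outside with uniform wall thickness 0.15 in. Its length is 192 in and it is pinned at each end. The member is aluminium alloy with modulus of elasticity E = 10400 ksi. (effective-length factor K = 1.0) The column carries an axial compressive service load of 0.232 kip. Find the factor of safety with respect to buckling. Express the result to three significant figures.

n ≈ 1.47

Inner dimensions: h_i = 1.38 − 2×0.15 = 1.080 in, b_i = 1.16 − 2×0.15 = 0.8600 in
Weak-axis I_min = (h_o·b_o³ − h_i·b_i³)/12 with b_o = 1.16, b_i = 0.8600 in (shorter outer/inner sides).
I_min = (1.38×1.16³ − 1.080×0.8600³)/12 = 0.1223 in⁴
Effective length L_e = K·L = 1 × 192 = 192.0 in
P_cr = π²EI / L_e² = π² × 10400×10³ × 0.1223 / 192.0² = 340.4 lb
Factor of safety n = P_cr / P = 0.34041 / 0.232 = 1.47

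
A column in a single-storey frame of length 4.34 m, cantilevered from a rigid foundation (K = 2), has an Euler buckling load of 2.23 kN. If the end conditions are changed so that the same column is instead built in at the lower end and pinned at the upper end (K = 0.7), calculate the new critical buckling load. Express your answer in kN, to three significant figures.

P_cr ∝ 1/K², so P_cr,new = P_cr,old × (K_old/K_new)² = 2.23 × (2/0.7)²
= 2.23 × 8.163 = 18.2 kN

P_cr ≈ 18.2 kN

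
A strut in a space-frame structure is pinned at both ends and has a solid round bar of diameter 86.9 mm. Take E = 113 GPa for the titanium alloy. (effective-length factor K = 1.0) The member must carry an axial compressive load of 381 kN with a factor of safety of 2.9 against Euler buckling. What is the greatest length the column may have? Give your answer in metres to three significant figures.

L_max ≈ 1.68 m

I = πd⁴/64 = π×86.9⁴/64 = 2.799×10^6 mm⁴
I = 2.799×10^-6 m⁴
Required critical load P_cr = n·P = 2.9 × 381 = 1105 kN = 1.105×10^6 N
From P_cr = π²EI/(K·L)²:  L = (1/K)·√(π²EI/P_cr) = (1/1)·√(π²×1.13×10^11×2.799×10^-6/1.105×10^6)
L = 1.68 m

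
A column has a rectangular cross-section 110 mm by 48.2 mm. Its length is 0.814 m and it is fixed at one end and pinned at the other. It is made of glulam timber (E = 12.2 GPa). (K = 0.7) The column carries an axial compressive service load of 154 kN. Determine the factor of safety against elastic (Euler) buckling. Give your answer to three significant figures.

Buckling occurs about the weak axis: I_min = h·b³/12 with b = 48.2 mm (the shorter side).
I_min = 110×48.2³/12 = 1.026×10^6 mm⁴
I = 1.026×10^6 mm⁴ = 1.026×10^-6 m⁴
Effective length L_e = K·L = 0.7 × 0.814 = 0.5698 m
P_cr = π²EI / L_e² = π² × 12.2×10⁹ × 1.026×10^-6 / 0.5698² = 3.807×10^5 N
Factor of safety n = P_cr / P = 380.69 / 154 = 2.47

n ≈ 2.47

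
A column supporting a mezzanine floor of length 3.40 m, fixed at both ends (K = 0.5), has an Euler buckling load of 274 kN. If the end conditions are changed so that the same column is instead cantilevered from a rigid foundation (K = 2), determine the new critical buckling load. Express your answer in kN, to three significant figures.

P_cr ∝ 1/K², so P_cr,new = P_cr,old × (K_old/K_new)² = 274 × (0.5/2)²
= 274 × 0.06250 = 17.1 kN

P_cr ≈ 17.1 kN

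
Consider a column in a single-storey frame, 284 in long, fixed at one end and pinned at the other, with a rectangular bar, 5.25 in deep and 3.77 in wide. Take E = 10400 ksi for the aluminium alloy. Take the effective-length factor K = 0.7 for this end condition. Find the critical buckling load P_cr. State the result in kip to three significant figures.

P_cr ≈ 60.9 kip

Buckling occurs about the weak axis: I_min = h·b³/12 with b = 3.77 in (the shorter side).
I_min = 5.25×3.77³/12 = 23.44 in⁴
Effective length L_e = K·L = 0.7 × 284 = 198.8 in
P_cr = π²EI / L_e² = π² × 10400×10³ × 23.44 / 198.8² = 6.088×10^4 lb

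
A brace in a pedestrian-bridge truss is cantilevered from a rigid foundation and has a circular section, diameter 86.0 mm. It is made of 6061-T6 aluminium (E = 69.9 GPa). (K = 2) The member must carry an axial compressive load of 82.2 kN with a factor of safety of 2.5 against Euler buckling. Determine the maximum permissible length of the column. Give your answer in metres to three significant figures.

I = πd⁴/64 = π×86.0⁴/64 = 2.685×10^6 mm⁴
I = 2.685×10^-6 m⁴
Required critical load P_cr = n·P = 2.5 × 82.2 = 205.5 kN = 2.055×10^5 N
From P_cr = π²EI/(K·L)²:  L = (1/K)·√(π²EI/P_cr) = (1/2)·√(π²×6.99×10^10×2.685×10^-6/2.055×10^5)
L = 1.50 m

L_max ≈ 1.50 m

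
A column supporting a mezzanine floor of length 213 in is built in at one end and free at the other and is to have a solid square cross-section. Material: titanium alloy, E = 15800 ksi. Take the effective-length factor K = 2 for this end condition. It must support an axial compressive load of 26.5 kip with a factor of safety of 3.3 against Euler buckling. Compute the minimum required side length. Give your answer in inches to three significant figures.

Required P_cr = n·P = 3.3 × 26.5 = 87.45 kip
L_e = K·L = 2 × 213 = 426.0 in
Required I = P_cr·L_e²/(π²E) = 8.745×10^4 × 426.0² / (π² × 1.58×10^7) = 101.8 in⁴
Solid square: I = a⁴/12  ⇒  a = (12I)^(1/4) = (12×101.8)^(1/4) = 5.91 in

a ≈ 5.91 in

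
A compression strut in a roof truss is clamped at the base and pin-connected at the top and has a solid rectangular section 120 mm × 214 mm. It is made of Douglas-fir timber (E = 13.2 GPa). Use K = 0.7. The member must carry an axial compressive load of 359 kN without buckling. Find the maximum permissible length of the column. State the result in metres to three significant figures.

Buckling occurs about the weak axis: I_min = h·b³/12 with b = 120 mm (the shorter side).
I_min = 214×120³/12 = 3.082×10^7 mm⁴
I = 3.082×10^-5 m⁴
At the buckling limit P_cr = P = 3.590×10^5 N
From P_cr = π²EI/(K·L)²:  L = (1/K)·√(π²EI/P_cr) = (1/0.7)·√(π²×1.32×10^10×3.082×10^-5/3.590×10^5)
L = 4.78 m

L_max ≈ 4.78 m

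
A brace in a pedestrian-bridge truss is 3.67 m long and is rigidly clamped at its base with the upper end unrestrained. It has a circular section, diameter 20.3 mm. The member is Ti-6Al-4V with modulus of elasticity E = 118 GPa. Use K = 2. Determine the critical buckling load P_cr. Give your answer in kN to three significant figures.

P_cr ≈ 0.180 kN

I = πd⁴/64 = π×20.3⁴/64 = 8.336×10^3 mm⁴
I = 8.336×10^3 mm⁴ = 8.336×10^-9 m⁴
Effective length L_e = K·L = 2 × 3.67 = 7.340 m
P_cr = π²EI / L_e² = π² × 118×10⁹ × 8.336×10^-9 / 7.340² = 180.2 N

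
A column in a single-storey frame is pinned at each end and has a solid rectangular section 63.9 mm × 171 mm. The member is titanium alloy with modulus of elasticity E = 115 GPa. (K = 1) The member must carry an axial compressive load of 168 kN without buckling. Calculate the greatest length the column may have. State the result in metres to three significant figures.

Buckling occurs about the weak axis: I_min = h·b³/12 with b = 63.9 mm (the shorter side).
I_min = 171×63.9³/12 = 3.718×10^6 mm⁴
I = 3.718×10^-6 m⁴
At the buckling limit P_cr = P = 1.680×10^5 N
From P_cr = π²EI/(K·L)²:  L = (1/K)·√(π²EI/P_cr) = (1/1)·√(π²×1.15×10^11×3.718×10^-6/1.680×10^5)
L = 5.01 m

L_max ≈ 5.01 m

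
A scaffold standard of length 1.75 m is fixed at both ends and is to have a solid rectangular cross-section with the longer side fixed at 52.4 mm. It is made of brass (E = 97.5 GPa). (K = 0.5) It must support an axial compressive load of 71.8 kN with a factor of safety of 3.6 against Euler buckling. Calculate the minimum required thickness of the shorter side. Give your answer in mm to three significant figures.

Required P_cr = n·P = 3.6 × 71.8 = 258.5 kN
L_e = K·L = 0.5 × 1.75 = 0.8750 m
Required I = P_cr·L_e²/(π²E) = 2.585×10^5 × 0.8750² / (π² × 9.75×10^10) = 2.057×10^-7 m⁴
I_req = 2.057×10^5 mm⁴
Rectangle, weak axis: I_min = h·b³/12 with h = 52.4 mm fixed  ⇒  b = (12I/h)^(1/3) = 36.1 mm

b ≈ 36.1 mm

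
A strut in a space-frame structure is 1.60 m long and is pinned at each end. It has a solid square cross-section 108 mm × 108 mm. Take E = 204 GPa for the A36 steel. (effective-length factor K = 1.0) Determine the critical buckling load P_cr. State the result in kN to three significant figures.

P_cr ≈ 8920 kN

I = a⁴/12 = 108⁴/12 = 1.134×10^7 mm⁴
I = 1.134×10^7 mm⁴ = 1.134×10^-5 m⁴
Effective length L_e = K·L = 1 × 1.60 = 1.600 m
P_cr = π²EI / L_e² = π² × 204×10⁹ × 1.134×10^-5 / 1.600² = 8.917×10^6 N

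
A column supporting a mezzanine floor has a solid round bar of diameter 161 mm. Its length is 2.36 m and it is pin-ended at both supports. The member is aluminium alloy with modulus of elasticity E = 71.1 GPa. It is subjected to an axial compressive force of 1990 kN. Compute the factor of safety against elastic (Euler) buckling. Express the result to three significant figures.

n ≈ 2.09

I = πd⁴/64 = π×161⁴/64 = 3.298×10^7 mm⁴
I = 3.298×10^7 mm⁴ = 3.298×10^-5 m⁴
Effective length L_e = K·L = 1 × 2.36 = 2.360 m
P_cr = π²EI / L_e² = π² × 71.1×10⁹ × 3.298×10^-5 / 2.360² = 4.155×10^6 N
Factor of safety n = P_cr / P = 4155.5 / 1990 = 2.09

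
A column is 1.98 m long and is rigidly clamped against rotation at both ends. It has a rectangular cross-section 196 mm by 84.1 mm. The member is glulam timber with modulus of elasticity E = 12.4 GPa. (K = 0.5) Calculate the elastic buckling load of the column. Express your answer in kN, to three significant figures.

P_cr ≈ 1210 kN

Buckling occurs about the weak axis: I_min = h·b³/12 with b = 84.1 mm (the shorter side).
I_min = 196×84.1³/12 = 9.715×10^6 mm⁴
I = 9.715×10^6 mm⁴ = 9.715×10^-6 m⁴
Effective length L_e = K·L = 0.5 × 1.98 = 0.9900 m
P_cr = π²EI / L_e² = π² × 12.4×10⁹ × 9.715×10^-6 / 0.9900² = 1.213×10^6 N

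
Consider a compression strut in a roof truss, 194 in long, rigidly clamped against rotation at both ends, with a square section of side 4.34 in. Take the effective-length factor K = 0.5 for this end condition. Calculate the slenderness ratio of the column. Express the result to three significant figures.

I = a⁴/12 = 4.34⁴/12 = 29.56 in⁴
A = 18.84 in²;  r_min = √(I/A) = √(29.56/18.84) = 1.253 in
L_e = K·L = 0.5 × 194 = 97.00 in
λ = L_e / r_min = 97.000 / 1.253 = 77.4

λ ≈ 77.4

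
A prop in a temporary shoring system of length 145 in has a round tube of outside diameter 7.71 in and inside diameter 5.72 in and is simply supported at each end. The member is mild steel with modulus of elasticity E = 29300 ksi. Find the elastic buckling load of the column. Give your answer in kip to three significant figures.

P_cr ≈ 1660 kip

d_o = 7.71 in, d_i = 5.72 in
I = π(d_o⁴ − d_i⁴)/64 = π(7.71⁴ − 5.720⁴)/64 = 120.9 in⁴
Effective length L_e = K·L = 1 × 145 = 145.0 in
P_cr = π²EI / L_e² = π² × 29300×10³ × 120.9 / 145.0² = 1.663×10^6 lb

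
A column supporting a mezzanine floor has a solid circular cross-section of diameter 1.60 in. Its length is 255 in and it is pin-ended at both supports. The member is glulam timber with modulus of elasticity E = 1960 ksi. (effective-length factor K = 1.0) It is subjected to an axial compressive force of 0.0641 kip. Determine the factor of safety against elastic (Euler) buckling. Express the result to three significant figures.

I = πd⁴/64 = π×1.60⁴/64 = 0.3217 in⁴
Effective length L_e = K·L = 1 × 255 = 255.0 in
P_cr = π²EI / L_e² = π² × 1960×10³ × 0.3217 / 255.0² = 95.70 lb
Factor of safety n = P_cr / P = 0.095703 / 0.0641 = 1.49

n ≈ 1.49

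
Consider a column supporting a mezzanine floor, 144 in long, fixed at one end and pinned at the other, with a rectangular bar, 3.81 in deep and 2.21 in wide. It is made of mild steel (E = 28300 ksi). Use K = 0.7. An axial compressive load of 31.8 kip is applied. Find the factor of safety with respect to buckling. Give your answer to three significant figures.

n ≈ 2.96

Buckling occurs about the weak axis: I_min = h·b³/12 with b = 2.21 in (the shorter side).
I_min = 3.81×2.21³/12 = 3.427 in⁴
Effective length L_e = K·L = 0.7 × 144 = 100.8 in
P_cr = π²EI / L_e² = π² × 28300×10³ × 3.427 / 100.8² = 9.421×10^4 lb
Factor of safety n = P_cr / P = 94.208 / 31.8 = 2.96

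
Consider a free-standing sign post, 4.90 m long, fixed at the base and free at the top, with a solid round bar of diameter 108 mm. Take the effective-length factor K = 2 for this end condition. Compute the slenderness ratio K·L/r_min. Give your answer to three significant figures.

For a solid circle r = d/4 = 108/4 = 27.00 mm
L_e = K·L = 2 × 4.90 m = 9.800 m = 9800.0 mm
λ = L_e / r_min = 9800.0 / 27.00 = 363

λ ≈ 363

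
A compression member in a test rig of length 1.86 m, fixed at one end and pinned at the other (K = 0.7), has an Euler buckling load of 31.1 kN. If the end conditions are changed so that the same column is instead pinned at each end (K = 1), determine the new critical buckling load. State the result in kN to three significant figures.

P_cr ∝ 1/K², so P_cr,new = P_cr,old × (K_old/K_new)² = 31.1 × (0.7/1)²
= 31.1 × 0.4900 = 15.2 kN

P_cr ≈ 15.2 kN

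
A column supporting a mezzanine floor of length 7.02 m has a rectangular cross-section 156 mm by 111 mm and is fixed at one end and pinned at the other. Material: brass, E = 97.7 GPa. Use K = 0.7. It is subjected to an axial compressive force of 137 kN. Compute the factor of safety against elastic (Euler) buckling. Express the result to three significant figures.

n ≈ 5.18

Buckling occurs about the weak axis: I_min = h·b³/12 with b = 111 mm (the shorter side).
I_min = 156×111³/12 = 1.778×10^7 mm⁴
I = 1.778×10^7 mm⁴ = 1.778×10^-5 m⁴
Effective length L_e = K·L = 0.7 × 7.02 = 4.914 m
P_cr = π²EI / L_e² = π² × 97.7×10⁹ × 1.778×10^-5 / 4.914² = 7.100×10^5 N
Factor of safety n = P_cr / P = 709.96 / 137 = 5.18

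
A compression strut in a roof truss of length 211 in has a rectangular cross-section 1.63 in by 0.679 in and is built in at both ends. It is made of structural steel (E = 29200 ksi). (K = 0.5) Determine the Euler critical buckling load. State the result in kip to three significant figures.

P_cr ≈ 1.10 kip

Buckling occurs about the weak axis: I_min = h·b³/12 with b = 0.679 in (the shorter side).
I_min = 1.63×0.679³/12 = 4.252×10^-2 in⁴
Effective length L_e = K·L = 0.5 × 211 = 105.5 in
P_cr = π²EI / L_e² = π² × 29200×10³ × 4.252×10^-2 / 105.5² = 1.101×10^3 lb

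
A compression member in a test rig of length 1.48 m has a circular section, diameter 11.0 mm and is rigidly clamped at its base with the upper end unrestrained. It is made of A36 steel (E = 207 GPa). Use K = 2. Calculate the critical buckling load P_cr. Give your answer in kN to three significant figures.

I = πd⁴/64 = π×11.0⁴/64 = 718.7 mm⁴
I = 718.7 mm⁴ = 7.187×10^-10 m⁴
Effective length L_e = K·L = 2 × 1.48 = 2.960 m
P_cr = π²EI / L_e² = π² × 207×10⁹ × 7.187×10^-10 / 2.960² = 167.6 N

P_cr ≈ 0.168 kN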